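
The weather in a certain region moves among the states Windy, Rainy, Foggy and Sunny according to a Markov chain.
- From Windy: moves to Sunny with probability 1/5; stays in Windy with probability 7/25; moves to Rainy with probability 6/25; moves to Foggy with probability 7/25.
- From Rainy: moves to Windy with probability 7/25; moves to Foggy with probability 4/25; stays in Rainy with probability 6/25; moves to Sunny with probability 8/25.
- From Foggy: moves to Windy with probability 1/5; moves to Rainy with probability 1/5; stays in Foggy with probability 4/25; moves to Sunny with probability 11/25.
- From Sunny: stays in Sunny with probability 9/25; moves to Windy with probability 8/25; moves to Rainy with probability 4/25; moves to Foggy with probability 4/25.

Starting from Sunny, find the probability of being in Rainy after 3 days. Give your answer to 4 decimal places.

0.2068

Propagate the distribution vector 3 days from Sunny.
After 0 days: (0.0000, 0.0000, 0.0000, 1.0000)
After 1 day: (0.3200, 0.1600, 0.1600, 0.3600)
After 2 days: (0.2816, 0.2048, 0.1984, 0.3152)
After 3 days: (0.2767, 0.2068, 0.1938, 0.3226)
P(in Rainy after 3 days) = 0.2068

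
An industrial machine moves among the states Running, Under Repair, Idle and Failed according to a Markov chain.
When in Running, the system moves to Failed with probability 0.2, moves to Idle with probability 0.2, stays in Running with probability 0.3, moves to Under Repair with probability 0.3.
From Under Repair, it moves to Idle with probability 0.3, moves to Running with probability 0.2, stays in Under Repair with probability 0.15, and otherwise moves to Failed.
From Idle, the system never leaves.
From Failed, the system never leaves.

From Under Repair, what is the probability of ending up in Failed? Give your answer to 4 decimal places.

0.5327

Let h(s) be the probability of absorption at Failed starting from transient state s. Then h(Failed) = 1 and h(Idle) = 0. By first-step analysis:
h(Running) = 0.3·h(Running) + 0.3·h(Under Repair) + 0.2·0 + 0.2·1
h(Under Repair) = 0.2·h(Running) + 0.15·h(Under Repair) + 0.3·0 + 0.35·1
Solving: h(Running) = 0.5140, h(Under Repair) = 0.5327.
Starting from Under Repair, the probability is 0.5327.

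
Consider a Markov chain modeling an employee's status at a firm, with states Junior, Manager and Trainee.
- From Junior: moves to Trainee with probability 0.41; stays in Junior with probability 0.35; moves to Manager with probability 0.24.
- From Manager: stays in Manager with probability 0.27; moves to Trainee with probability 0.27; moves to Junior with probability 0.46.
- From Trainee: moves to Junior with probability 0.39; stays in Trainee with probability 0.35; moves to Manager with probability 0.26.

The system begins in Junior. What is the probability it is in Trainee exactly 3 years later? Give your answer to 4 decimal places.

Propagate the distribution vector 3 years from Junior.
After 0 years: (1.0000, 0.0000, 0.0000)
After 1 year: (0.3500, 0.2400, 0.4100)
After 2 years: (0.3928, 0.2554, 0.3518)
After 3 years: (0.3922, 0.2547, 0.3531)
P(in Trainee after 3 years) = 0.3531

0.3531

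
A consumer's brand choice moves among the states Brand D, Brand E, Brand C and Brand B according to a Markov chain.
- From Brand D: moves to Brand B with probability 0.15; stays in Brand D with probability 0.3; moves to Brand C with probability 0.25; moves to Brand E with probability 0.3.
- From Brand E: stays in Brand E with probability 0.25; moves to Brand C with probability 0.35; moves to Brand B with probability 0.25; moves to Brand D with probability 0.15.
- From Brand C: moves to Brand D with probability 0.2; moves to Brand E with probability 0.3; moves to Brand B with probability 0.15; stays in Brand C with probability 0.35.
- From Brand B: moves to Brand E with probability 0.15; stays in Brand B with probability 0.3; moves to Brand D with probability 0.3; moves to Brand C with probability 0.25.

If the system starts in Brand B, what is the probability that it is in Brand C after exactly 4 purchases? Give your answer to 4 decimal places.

0.3060

Propagate the distribution vector 4 purchases from Brand B.
After 0 purchases: (0.0000, 0.0000, 0.0000, 1.0000)
After 1 purchase: (0.3000, 0.1500, 0.2500, 0.3000)
After 2 purchases: (0.2525, 0.2475, 0.2900, 0.2100)
After 3 purchases: (0.2339, 0.2561, 0.3038, 0.2063)
After 4 purchases: (0.2312, 0.2563, 0.3060, 0.2066)
P(in Brand C after 4 purchases) = 0.3060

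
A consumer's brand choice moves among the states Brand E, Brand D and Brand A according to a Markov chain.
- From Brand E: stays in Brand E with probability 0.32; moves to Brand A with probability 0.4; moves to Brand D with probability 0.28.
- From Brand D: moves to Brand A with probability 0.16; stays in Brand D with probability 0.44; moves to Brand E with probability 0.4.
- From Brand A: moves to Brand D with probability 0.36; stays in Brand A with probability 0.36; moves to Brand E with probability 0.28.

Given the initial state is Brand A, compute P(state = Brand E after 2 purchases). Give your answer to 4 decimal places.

Sum over the intermediate state after 1 purchase:
P = P(Brand A→Brand E)·P(Brand E→Brand E) + P(Brand A→Brand D)·P(Brand D→Brand E) + P(Brand A→Brand A)·P(Brand A→Brand E)
  = 0.28×0.32 + 0.36×0.4 + 0.36×0.28
  = 0.0896 + 0.1440 + 0.1008 = 0.3344

0.3344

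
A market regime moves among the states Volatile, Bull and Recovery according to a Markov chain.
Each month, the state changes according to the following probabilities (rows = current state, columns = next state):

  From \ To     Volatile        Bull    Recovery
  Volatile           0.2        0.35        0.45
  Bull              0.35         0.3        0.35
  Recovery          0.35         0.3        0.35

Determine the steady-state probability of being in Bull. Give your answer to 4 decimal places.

Let the stationary distribution be π with π = πP and π_1 + π_2 + π_3 = 1.
π_1 = 0.2·π_1 + 0.35·π_2 + 0.35·π_3
π_2 = 0.35·π_1 + 0.3·π_2 + 0.3·π_3
Solving with the normalization constraint gives π = (0.3043, 0.3152, 0.3804).
So the stationary probability of Bull is 0.3152.

0.3152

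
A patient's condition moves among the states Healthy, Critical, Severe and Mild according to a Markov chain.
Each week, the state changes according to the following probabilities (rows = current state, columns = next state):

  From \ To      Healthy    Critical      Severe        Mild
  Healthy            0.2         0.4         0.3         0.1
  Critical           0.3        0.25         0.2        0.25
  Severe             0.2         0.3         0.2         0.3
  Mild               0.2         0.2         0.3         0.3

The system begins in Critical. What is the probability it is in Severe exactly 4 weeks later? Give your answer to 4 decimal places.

Propagate the distribution vector 4 weeks from Critical.
After 0 weeks: (0.0000, 1.0000, 0.0000, 0.0000)
After 1 week: (0.3000, 0.2500, 0.2000, 0.2500)
After 2 weeks: (0.2250, 0.2925, 0.2550, 0.2275)
After 3 weeks: (0.2293, 0.2851, 0.2453, 0.2404)
After 4 weeks: (0.2285, 0.2846, 0.2470, 0.2399)
P(in Severe after 4 weeks) = 0.2470

0.2470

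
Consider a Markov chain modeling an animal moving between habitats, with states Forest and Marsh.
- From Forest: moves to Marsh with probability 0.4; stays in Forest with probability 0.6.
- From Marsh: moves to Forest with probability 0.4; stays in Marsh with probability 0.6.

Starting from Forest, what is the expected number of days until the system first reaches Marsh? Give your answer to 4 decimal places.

Let t(s) be the expected number of days to first reach Marsh from state s, with t(Marsh) = 0. Conditioning on the first day:
t(Forest) = 1 + 0.6·t(Forest)
Solving: t(Forest) = 2.5000.
Expected days from Forest to Marsh: 2.5000.

2.5000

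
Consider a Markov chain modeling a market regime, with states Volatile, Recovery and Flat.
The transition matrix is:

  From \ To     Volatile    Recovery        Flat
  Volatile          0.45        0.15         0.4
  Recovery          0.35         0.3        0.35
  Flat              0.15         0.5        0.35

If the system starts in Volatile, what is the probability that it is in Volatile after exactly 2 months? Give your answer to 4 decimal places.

Sum over the intermediate state after 1 month:
P = P(Volatile→Volatile)·P(Volatile→Volatile) + P(Volatile→Recovery)·P(Recovery→Volatile) + P(Volatile→Flat)·P(Flat→Volatile)
  = 0.45×0.45 + 0.15×0.35 + 0.4×0.15
  = 0.2025 + 0.0525 + 0.0600 = 0.3150

0.3150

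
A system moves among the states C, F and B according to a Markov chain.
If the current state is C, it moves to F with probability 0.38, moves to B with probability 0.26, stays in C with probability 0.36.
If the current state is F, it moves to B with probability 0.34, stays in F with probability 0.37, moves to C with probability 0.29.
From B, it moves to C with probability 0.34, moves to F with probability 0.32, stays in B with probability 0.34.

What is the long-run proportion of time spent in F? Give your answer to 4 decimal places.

0.3576

Let the stationary distribution be π with π = πP and π_1 + π_2 + π_3 = 1.
π_1 = 0.36·π_1 + 0.29·π_2 + 0.34·π_3
π_2 = 0.38·π_1 + 0.37·π_2 + 0.32·π_3
Solving with the normalization constraint gives π = (0.3287, 0.3576, 0.3137).
So the stationary probability of F is 0.3576.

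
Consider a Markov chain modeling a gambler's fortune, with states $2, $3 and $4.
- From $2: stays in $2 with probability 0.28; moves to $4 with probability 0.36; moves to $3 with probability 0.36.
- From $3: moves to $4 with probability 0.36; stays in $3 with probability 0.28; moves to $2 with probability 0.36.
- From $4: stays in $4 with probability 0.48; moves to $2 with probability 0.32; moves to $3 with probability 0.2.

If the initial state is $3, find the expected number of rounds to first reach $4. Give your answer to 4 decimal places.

2.7778

Let t(s) be the expected number of rounds to first reach $4 from state s, with t($4) = 0. Conditioning on the first round:
t($2) = 1 + 0.28·t($2) + 0.36·t($3)
t($3) = 1 + 0.36·t($2) + 0.28·t($3)
Solving: t($2) = 2.7778, t($3) = 2.7778.
Expected rounds from $3 to $4: 2.7778.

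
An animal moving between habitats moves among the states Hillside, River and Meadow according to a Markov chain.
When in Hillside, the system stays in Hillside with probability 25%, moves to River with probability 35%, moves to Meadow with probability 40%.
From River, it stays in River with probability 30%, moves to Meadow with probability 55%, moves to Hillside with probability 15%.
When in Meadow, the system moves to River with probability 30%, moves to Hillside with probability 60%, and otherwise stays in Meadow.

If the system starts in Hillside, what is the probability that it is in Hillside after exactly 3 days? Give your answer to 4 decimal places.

0.3351

Propagate the distribution vector 3 days from Hillside.
After 0 days: (1.0000, 0.0000, 0.0000)
After 1 day: (0.2500, 0.3500, 0.4000)
After 2 days: (0.3550, 0.3125, 0.3325)
After 3 days: (0.3351, 0.3178, 0.3471)
P(in Hillside after 3 days) = 0.3351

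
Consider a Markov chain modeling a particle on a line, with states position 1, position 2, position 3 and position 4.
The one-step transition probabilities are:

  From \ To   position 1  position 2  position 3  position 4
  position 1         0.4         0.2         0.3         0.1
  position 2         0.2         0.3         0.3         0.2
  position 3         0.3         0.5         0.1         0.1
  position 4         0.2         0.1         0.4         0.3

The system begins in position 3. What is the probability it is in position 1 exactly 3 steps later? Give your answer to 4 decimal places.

Propagate the distribution vector 3 steps from position 3.
After 0 steps: (0.0000, 0.0000, 1.0000, 0.0000)
After 1 step: (0.3000, 0.5000, 0.1000, 0.1000)
After 2 steps: (0.2700, 0.2700, 0.2900, 0.1700)
After 3 steps: (0.2830, 0.2970, 0.2590, 0.1610)
P(in position 1 after 3 steps) = 0.2830

0.2830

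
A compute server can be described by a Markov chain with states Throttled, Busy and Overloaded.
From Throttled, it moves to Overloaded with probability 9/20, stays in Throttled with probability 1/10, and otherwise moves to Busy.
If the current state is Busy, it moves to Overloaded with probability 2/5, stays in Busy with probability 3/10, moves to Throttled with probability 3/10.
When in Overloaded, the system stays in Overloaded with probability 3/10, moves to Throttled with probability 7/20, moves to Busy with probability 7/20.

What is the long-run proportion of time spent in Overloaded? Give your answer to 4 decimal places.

0.3757

Let the stationary distribution be π with π = πP and π_1 + π_2 + π_3 = 1.
π_1 = 0.1·π_1 + 0.3·π_2 + 0.35·π_3
π_2 = 0.45·π_1 + 0.3·π_2 + 0.35·π_3
Solving with the normalization constraint gives π = (0.2657, 0.3586, 0.3757).
So the stationary probability of Overloaded is 0.3757.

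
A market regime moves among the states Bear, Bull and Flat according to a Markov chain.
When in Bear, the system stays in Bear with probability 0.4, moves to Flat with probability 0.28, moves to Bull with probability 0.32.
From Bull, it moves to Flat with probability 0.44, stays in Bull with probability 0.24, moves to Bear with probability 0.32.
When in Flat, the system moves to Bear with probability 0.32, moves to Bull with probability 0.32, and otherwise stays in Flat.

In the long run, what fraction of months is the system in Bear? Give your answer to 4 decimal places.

Let the stationary distribution be π with π = πP and π_1 + π_2 + π_3 = 1.
π_1 = 0.4·π_1 + 0.32·π_2 + 0.32·π_3
π_2 = 0.32·π_1 + 0.24·π_2 + 0.32·π_3
Solving with the normalization constraint gives π = (0.3478, 0.2963, 0.3559).
So the stationary probability of Bear is 0.3478.

0.3478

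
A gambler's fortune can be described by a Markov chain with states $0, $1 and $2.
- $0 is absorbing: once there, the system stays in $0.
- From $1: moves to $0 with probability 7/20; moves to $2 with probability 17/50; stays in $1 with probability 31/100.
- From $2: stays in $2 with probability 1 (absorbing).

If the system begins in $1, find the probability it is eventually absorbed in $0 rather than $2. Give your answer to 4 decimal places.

0.5072

Let h(s) be the probability of absorption at $0 starting from transient state s. Then h($0) = 1 and h($2) = 0. By first-step analysis:
h($1) = 0.35·1 + 0.31·h($1) + 0.34·0
Solving: h($1) = 0.5072.
Starting from $1, the probability is 0.5072.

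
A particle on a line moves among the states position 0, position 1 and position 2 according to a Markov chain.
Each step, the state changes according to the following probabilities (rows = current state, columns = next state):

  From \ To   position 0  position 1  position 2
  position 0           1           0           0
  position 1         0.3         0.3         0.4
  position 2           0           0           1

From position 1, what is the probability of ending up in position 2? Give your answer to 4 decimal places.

Let h(s) be the probability of absorption at position 2 starting from transient state s. Then h(position 2) = 1 and h(position 0) = 0. By first-step analysis:
h(position 1) = 0.3·0 + 0.3·h(position 1) + 0.4·1
Solving: h(position 1) = 0.5714.
Starting from position 1, the probability is 0.5714.

0.5714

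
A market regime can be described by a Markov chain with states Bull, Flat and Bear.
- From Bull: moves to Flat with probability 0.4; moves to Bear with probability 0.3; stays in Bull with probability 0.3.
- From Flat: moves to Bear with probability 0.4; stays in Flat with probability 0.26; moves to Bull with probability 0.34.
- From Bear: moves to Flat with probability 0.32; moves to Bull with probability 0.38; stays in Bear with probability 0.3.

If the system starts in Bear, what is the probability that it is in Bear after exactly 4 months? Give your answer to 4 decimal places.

Propagate the distribution vector 4 months from Bear.
After 0 months: (0.0000, 0.0000, 1.0000)
After 1 month: (0.3800, 0.3200, 0.3000)
After 2 months: (0.3368, 0.3312, 0.3320)
After 3 months: (0.3398, 0.3271, 0.3331)
After 4 months: (0.3397, 0.3276, 0.3327)
P(in Bear after 4 months) = 0.3327

0.3327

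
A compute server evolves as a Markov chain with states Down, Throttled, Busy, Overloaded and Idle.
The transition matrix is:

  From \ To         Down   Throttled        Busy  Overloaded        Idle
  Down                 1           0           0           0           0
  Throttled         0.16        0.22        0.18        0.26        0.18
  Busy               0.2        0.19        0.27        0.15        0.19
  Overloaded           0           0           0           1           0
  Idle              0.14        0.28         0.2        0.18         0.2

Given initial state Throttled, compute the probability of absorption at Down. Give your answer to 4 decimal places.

Let h(s) be the probability of absorption at Down starting from transient state s. Then h(Down) = 1 and h(Overloaded) = 0. By first-step analysis:
h(Throttled) = 0.16·1 + 0.22·h(Throttled) + 0.18·h(Busy) + 0.26·0 + 0.18·h(Idle)
h(Busy) = 0.2·1 + 0.19·h(Throttled) + 0.27·h(Busy) + 0.15·0 + 0.19·h(Idle)
h(Idle) = 0.14·1 + 0.28·h(Throttled) + 0.2·h(Busy) + 0.18·0 + 0.2·h(Idle)
Solving: h(Throttled) = 0.4244, h(Busy) = 0.5013, h(Idle) = 0.4488.
Starting from Throttled, the probability is 0.4244.

0.4244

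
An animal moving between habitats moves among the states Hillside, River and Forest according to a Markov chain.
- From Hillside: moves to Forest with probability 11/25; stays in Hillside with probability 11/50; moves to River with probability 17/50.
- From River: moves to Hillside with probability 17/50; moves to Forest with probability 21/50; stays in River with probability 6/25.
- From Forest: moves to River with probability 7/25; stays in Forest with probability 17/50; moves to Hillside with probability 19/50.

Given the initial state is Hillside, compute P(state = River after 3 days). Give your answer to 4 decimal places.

Propagate the distribution vector 3 days from Hillside.
After 0 days: (1.0000, 0.0000, 0.0000)
After 1 day: (0.2200, 0.3400, 0.4400)
After 2 days: (0.3312, 0.2796, 0.3892)
After 3 days: (0.3158, 0.2887, 0.3955)
P(in River after 3 days) = 0.2887

0.2887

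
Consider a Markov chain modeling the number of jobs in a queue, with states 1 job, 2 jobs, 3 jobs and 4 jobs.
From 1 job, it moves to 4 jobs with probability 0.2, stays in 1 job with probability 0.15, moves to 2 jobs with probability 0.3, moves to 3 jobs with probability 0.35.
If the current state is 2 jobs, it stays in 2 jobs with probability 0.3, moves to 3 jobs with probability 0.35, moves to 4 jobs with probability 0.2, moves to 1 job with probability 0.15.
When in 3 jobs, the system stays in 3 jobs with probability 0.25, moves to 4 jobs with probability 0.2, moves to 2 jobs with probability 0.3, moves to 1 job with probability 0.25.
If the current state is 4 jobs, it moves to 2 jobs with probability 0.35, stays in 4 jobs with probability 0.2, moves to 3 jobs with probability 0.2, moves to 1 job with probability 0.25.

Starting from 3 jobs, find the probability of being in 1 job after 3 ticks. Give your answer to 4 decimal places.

0.1995

Propagate the distribution vector 3 ticks from 3 jobs.
After 0 ticks: (0.0000, 0.0000, 1.0000, 0.0000)
After 1 tick: (0.2500, 0.3000, 0.2500, 0.2000)
After 2 ticks: (0.1950, 0.3100, 0.2950, 0.2000)
After 3 ticks: (0.1995, 0.3100, 0.2905, 0.2000)
P(in 1 job after 3 ticks) = 0.1995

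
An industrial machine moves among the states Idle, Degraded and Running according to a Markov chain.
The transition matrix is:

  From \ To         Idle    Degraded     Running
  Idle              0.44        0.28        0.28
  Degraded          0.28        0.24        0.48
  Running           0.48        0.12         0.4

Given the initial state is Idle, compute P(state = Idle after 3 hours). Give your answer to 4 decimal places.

0.4189

Propagate the distribution vector 3 hours from Idle.
After 0 hours: (1.0000, 0.0000, 0.0000)
After 1 hour: (0.4400, 0.2800, 0.2800)
After 2 hours: (0.4064, 0.2240, 0.3696)
After 3 hours: (0.4189, 0.2119, 0.3692)
P(in Idle after 3 hours) = 0.4189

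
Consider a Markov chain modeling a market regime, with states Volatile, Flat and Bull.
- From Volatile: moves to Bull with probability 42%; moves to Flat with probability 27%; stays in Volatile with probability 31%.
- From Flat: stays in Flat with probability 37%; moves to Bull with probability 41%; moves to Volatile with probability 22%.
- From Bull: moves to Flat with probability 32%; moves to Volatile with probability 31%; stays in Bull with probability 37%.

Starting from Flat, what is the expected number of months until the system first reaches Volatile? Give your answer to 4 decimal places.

Let t(s) be the expected number of months to first reach Volatile from state s, with t(Volatile) = 0. Conditioning on the first month:
t(Flat) = 1 + 0.37·t(Flat) + 0.41·t(Bull)
t(Bull) = 1 + 0.32·t(Flat) + 0.37·t(Bull)
Solving: t(Flat) = 3.9142, t(Bull) = 3.5755.
Expected months from Flat to Volatile: 3.9142.

3.9142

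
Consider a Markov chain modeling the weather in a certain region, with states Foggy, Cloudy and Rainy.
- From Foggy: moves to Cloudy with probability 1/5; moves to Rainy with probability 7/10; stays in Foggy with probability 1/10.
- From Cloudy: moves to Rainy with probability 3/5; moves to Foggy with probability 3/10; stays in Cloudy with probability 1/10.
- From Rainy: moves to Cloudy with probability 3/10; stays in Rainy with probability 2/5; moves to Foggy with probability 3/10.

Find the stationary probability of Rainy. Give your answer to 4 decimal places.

Let the stationary distribution be π with π = πP and π_1 + π_2 + π_3 = 1.
π_1 = 0.1·π_1 + 0.3·π_2 + 0.3·π_3
π_2 = 0.2·π_1 + 0.1·π_2 + 0.3·π_3
Solving with the normalization constraint gives π = (0.2500, 0.2292, 0.5208).
So the stationary probability of Rainy is 0.5208.

0.5208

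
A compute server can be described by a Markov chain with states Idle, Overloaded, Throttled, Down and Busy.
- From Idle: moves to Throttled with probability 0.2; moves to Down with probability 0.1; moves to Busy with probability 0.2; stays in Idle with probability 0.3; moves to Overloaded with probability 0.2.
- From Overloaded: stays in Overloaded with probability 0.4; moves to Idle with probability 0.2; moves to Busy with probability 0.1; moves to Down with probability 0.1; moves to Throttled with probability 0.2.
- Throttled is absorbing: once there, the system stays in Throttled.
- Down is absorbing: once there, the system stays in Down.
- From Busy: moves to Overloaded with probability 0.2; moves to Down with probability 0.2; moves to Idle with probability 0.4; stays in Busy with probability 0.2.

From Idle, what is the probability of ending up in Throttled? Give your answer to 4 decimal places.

0.5841

Let h(s) be the probability of absorption at Throttled starting from transient state s. Then h(Throttled) = 1 and h(Down) = 0. By first-step analysis:
h(Idle) = 0.3·h(Idle) + 0.2·h(Overloaded) + 0.2·1 + 0.1·0 + 0.2·h(Busy)
h(Overloaded) = 0.2·h(Idle) + 0.4·h(Overloaded) + 0.2·1 + 0.1·0 + 0.1·h(Busy)
h(Busy) = 0.4·h(Idle) + 0.2·h(Overloaded) + 0.2·0 + 0.2·h(Busy)
Solving: h(Idle) = 0.5841, h(Overloaded) = 0.6018, h(Busy) = 0.4425.
Starting from Idle, the probability is 0.5841.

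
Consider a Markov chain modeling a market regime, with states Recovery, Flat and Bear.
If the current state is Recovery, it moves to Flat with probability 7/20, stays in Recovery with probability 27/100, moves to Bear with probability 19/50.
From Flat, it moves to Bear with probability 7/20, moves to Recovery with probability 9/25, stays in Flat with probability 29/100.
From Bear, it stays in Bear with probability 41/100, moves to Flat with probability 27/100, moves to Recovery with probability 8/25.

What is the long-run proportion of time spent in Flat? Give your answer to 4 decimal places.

Let the stationary distribution be π with π = πP and π_1 + π_2 + π_3 = 1.
π_1 = 0.27·π_1 + 0.36·π_2 + 0.32·π_3
π_2 = 0.35·π_1 + 0.29·π_2 + 0.27·π_3
Solving with the normalization constraint gives π = (0.3162, 0.3013, 0.3824).
So the stationary probability of Flat is 0.3013.

0.3013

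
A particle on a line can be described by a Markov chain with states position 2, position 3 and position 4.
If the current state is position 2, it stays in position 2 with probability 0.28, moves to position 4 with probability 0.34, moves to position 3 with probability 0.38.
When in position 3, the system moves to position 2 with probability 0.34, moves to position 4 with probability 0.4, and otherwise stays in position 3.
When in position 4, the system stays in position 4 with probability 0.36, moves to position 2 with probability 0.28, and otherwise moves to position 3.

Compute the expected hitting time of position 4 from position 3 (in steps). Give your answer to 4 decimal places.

Let t(s) be the expected number of steps to first reach position 4 from state s, with t(position 4) = 0. Conditioning on the first step:
t(position 2) = 1 + 0.28·t(position 2) + 0.38·t(position 3)
t(position 3) = 1 + 0.34·t(position 2) + 0.26·t(position 3)
Solving: t(position 2) = 2.7750, t(position 3) = 2.6264.
Expected steps from position 3 to position 4: 2.6264.

2.6264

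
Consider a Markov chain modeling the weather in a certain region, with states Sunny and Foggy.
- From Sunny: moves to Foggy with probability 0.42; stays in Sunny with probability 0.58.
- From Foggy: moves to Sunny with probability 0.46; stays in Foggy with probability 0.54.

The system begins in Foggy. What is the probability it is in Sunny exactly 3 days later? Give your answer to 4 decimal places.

0.5218

Propagate the distribution vector 3 days from Foggy.
After 0 days: (0.0000, 1.0000)
After 1 day: (0.4600, 0.5400)
After 2 days: (0.5152, 0.4848)
After 3 days: (0.5218, 0.4782)
P(in Sunny after 3 days) = 0.5218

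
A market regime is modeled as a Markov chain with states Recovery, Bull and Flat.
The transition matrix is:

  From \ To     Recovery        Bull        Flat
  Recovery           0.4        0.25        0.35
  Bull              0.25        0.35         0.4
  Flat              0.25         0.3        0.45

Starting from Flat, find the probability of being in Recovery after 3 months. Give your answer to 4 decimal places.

0.2931

Propagate the distribution vector 3 months from Flat.
After 0 months: (0.0000, 0.0000, 1.0000)
After 1 month: (0.2500, 0.3000, 0.4500)
After 2 months: (0.2875, 0.3025, 0.4100)
After 3 months: (0.2931, 0.3008, 0.4061)
P(in Recovery after 3 months) = 0.2931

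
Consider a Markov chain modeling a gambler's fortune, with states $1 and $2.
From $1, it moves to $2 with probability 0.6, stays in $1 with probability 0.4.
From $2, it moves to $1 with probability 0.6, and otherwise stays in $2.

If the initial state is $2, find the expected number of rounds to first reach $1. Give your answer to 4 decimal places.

1.6667

Let t(s) be the expected number of rounds to first reach $1 from state s, with t($1) = 0. Conditioning on the first round:
t($2) = 1 + 0.4·t($2)
Solving: t($2) = 1.6667.
Expected rounds from $2 to $1: 1.6667.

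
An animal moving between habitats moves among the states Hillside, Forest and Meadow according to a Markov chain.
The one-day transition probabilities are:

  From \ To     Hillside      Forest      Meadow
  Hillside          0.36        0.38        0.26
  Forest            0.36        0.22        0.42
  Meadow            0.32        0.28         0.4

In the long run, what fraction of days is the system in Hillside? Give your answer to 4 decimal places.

Let the stationary distribution be π with π = πP and π_1 + π_2 + π_3 = 1.
π_1 = 0.36·π_1 + 0.36·π_2 + 0.32·π_3
π_2 = 0.38·π_1 + 0.22·π_2 + 0.28·π_3
Solving with the normalization constraint gives π = (0.3457, 0.2968, 0.3575).
So the stationary probability of Hillside is 0.3457.

0.3457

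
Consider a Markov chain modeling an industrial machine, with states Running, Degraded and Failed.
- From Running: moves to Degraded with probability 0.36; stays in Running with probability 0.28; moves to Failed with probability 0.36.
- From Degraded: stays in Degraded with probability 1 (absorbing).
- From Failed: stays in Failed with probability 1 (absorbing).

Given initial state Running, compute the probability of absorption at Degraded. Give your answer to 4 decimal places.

0.5000

Let h(s) be the probability of absorption at Degraded starting from transient state s. Then h(Degraded) = 1 and h(Failed) = 0. By first-step analysis:
h(Running) = 0.28·h(Running) + 0.36·1 + 0.36·0
Solving: h(Running) = 0.5000.
Starting from Running, the probability is 0.5000.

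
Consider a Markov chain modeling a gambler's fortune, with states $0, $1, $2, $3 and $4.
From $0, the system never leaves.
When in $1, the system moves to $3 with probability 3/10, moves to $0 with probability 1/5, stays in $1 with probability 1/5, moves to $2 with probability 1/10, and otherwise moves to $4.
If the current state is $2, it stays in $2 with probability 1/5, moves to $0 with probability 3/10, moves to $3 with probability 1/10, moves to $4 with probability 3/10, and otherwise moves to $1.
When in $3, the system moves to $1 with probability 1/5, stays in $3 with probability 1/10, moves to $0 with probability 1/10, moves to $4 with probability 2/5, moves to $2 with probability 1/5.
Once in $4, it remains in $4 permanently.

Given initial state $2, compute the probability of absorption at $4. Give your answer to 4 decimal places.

Let h(s) be the probability of absorption at $4 starting from transient state s. Then h($4) = 1 and h($0) = 0. By first-step analysis:
h($1) = 0.2·0 + 0.2·h($1) + 0.1·h($2) + 0.3·h($3) + 0.2·1
h($2) = 0.3·0 + 0.1·h($1) + 0.2·h($2) + 0.1·h($3) + 0.3·1
h($3) = 0.1·0 + 0.2·h($1) + 0.2·h($2) + 0.1·h($3) + 0.4·1
Solving: h($1) = 0.5758, h($2) = 0.5333, h($3) = 0.6909.
Starting from $2, the probability is 0.5333.

0.5333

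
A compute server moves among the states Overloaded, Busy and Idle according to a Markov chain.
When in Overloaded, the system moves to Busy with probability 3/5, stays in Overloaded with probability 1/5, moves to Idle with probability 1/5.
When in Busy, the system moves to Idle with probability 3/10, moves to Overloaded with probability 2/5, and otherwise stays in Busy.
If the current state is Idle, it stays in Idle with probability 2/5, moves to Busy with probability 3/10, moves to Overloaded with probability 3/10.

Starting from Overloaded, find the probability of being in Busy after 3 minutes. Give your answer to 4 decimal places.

0.4020

Propagate the distribution vector 3 minutes from Overloaded.
After 0 minutes: (1.0000, 0.0000, 0.0000)
After 1 minute: (0.2000, 0.6000, 0.2000)
After 2 minutes: (0.3400, 0.3600, 0.3000)
After 3 minutes: (0.3020, 0.4020, 0.2960)
P(in Busy after 3 minutes) = 0.4020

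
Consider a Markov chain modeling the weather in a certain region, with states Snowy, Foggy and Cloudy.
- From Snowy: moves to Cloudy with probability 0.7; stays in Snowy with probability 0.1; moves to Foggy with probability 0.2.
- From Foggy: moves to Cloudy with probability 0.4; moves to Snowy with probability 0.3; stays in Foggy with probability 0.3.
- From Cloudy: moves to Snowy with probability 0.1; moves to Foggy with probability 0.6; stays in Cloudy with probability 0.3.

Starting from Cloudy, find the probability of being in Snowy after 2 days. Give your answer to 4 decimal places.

Sum over the intermediate state after 1 day:
P = P(Cloudy→Snowy)·P(Snowy→Snowy) + P(Cloudy→Foggy)·P(Foggy→Snowy) + P(Cloudy→Cloudy)·P(Cloudy→Snowy)
  = 0.1×0.1 + 0.6×0.3 + 0.3×0.1
  = 0.0100 + 0.1800 + 0.0300 = 0.2200

0.2200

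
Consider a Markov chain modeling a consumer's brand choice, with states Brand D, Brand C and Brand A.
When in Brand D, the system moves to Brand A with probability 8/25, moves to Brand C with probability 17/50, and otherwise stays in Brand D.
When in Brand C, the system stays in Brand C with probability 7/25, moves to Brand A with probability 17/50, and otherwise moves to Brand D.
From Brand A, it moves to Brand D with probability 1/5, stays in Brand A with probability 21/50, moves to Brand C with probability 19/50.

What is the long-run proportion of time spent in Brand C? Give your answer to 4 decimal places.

0.3345

Let the stationary distribution be π with π = πP and π_1 + π_2 + π_3 = 1.
π_1 = 0.34·π_1 + 0.38·π_2 + 0.2·π_3
π_2 = 0.34·π_1 + 0.28·π_2 + 0.38·π_3
Solving with the normalization constraint gives π = (0.3026, 0.3345, 0.3630).
So the stationary probability of Brand C is 0.3345.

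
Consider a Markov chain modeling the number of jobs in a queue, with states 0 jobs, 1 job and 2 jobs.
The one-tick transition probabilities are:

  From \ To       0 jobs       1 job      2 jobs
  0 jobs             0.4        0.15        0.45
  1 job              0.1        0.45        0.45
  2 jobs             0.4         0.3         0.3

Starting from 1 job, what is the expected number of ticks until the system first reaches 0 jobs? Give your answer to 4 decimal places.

4.6000

Let t(s) be the expected number of ticks to first reach 0 jobs from state s, with t(0 jobs) = 0. Conditioning on the first tick:
t(1 job) = 1 + 0.45·t(1 job) + 0.45·t(2 jobs)
t(2 jobs) = 1 + 0.3·t(1 job) + 0.3·t(2 jobs)
Solving: t(1 job) = 4.6000, t(2 jobs) = 3.4000.
Expected ticks from 1 job to 0 jobs: 4.6000.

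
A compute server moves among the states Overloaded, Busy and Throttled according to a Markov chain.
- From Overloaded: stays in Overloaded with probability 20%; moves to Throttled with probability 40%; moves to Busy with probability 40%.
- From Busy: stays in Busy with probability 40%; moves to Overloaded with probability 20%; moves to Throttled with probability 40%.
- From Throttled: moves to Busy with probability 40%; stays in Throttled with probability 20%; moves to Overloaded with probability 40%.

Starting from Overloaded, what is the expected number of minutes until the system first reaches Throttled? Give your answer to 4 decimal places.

2.5000

Let t(s) be the expected number of minutes to first reach Throttled from state s, with t(Throttled) = 0. Conditioning on the first minute:
t(Overloaded) = 1 + 0.2·t(Overloaded) + 0.4·t(Busy)
t(Busy) = 1 + 0.2·t(Overloaded) + 0.4·t(Busy)
Solving: t(Overloaded) = 2.5000, t(Busy) = 2.5000.
Expected minutes from Overloaded to Throttled: 2.5000.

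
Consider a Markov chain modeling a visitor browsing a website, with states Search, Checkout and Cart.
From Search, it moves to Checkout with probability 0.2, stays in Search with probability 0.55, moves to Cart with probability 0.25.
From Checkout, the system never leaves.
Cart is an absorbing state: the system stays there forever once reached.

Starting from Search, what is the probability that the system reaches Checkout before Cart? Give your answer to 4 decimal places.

0.4444

Let h(s) be the probability of absorption at Checkout starting from transient state s. Then h(Checkout) = 1 and h(Cart) = 0. By first-step analysis:
h(Search) = 0.55·h(Search) + 0.2·1 + 0.25·0
Solving: h(Search) = 0.4444.
Starting from Search, the probability is 0.4444.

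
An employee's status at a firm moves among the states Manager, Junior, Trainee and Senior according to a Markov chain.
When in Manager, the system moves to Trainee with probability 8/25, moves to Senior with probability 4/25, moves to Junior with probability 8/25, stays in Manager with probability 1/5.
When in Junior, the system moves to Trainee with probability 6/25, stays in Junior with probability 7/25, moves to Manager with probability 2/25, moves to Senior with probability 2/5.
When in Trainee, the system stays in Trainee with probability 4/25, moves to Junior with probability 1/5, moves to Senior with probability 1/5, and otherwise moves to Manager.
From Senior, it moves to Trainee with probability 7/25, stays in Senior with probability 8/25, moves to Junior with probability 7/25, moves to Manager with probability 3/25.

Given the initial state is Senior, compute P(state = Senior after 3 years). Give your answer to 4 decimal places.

0.2789

Propagate the distribution vector 3 years from Senior.
After 0 years: (0.0000, 0.0000, 0.0000, 1.0000)
After 1 year: (0.1200, 0.2800, 0.2800, 0.3200)
After 2 years: (0.2080, 0.2624, 0.2400, 0.2896)
After 3 years: (0.2029, 0.2691, 0.2490, 0.2789)
P(in Senior after 3 years) = 0.2789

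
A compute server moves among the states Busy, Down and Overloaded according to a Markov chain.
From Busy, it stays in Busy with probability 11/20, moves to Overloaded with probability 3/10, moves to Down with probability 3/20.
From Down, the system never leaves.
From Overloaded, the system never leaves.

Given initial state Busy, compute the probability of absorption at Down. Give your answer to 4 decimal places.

Let h(s) be the probability of absorption at Down starting from transient state s. Then h(Down) = 1 and h(Overloaded) = 0. By first-step analysis:
h(Busy) = 0.55·h(Busy) + 0.15·1 + 0.3·0
Solving: h(Busy) = 0.3333.
Starting from Busy, the probability is 0.3333.

0.3333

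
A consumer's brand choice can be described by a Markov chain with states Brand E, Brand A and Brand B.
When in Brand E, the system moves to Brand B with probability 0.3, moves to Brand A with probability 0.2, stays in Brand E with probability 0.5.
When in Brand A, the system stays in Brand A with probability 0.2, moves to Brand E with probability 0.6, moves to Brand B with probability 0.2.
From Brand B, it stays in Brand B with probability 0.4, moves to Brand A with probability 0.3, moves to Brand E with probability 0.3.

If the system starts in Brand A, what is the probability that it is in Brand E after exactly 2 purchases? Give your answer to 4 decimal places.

0.4800

Sum over the intermediate state after 1 purchase:
P = P(Brand A→Brand E)·P(Brand E→Brand E) + P(Brand A→Brand A)·P(Brand A→Brand E) + P(Brand A→Brand B)·P(Brand B→Brand E)
  = 0.6×0.5 + 0.2×0.6 + 0.2×0.3
  = 0.3000 + 0.1200 + 0.0600 = 0.4800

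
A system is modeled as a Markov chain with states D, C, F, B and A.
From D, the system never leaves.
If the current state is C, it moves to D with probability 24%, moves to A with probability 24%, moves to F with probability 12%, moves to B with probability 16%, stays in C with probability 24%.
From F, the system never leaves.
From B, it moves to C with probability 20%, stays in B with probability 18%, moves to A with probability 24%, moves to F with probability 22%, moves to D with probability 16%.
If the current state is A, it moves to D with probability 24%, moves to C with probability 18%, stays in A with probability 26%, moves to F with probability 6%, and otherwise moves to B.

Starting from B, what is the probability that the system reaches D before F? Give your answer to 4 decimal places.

0.5496

Let h(s) be the probability of absorption at D starting from transient state s. Then h(D) = 1 and h(F) = 0. By first-step analysis:
h(C) = 0.24·1 + 0.24·h(C) + 0.12·0 + 0.16·h(B) + 0.24·h(A)
h(B) = 0.16·1 + 0.2·h(C) + 0.22·0 + 0.18·h(B) + 0.24·h(A)
h(A) = 0.24·1 + 0.18·h(C) + 0.06·0 + 0.26·h(B) + 0.26·h(A)
Solving: h(C) = 0.6444, h(B) = 0.5496, h(A) = 0.6742.
Starting from B, the probability is 0.5496.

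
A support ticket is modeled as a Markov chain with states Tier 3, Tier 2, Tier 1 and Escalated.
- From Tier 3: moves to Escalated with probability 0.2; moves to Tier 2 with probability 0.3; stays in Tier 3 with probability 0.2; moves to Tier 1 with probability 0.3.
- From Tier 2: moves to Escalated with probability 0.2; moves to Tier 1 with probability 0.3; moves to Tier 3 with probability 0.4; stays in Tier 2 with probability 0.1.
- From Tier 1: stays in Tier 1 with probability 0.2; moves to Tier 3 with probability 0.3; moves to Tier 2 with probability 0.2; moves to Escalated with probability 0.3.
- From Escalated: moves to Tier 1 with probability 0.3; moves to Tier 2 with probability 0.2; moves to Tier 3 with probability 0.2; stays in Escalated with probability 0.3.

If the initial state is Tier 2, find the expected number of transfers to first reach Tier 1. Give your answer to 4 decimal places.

3.3333

Let t(s) be the expected number of transfers to first reach Tier 1 from state s, with t(Tier 1) = 0. Conditioning on the first transfer:
t(Tier 3) = 1 + 0.2·t(Tier 3) + 0.3·t(Tier 2) + 0.2·t(Escalated)
t(Tier 2) = 1 + 0.4·t(Tier 3) + 0.1·t(Tier 2) + 0.2·t(Escalated)
t(Escalated) = 1 + 0.2·t(Tier 3) + 0.2·t(Tier 2) + 0.3·t(Escalated)
Solving: t(Tier 3) = 3.3333, t(Tier 2) = 3.3333, t(Escalated) = 3.3333.
Expected transfers from Tier 2 to Tier 1: 3.3333.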